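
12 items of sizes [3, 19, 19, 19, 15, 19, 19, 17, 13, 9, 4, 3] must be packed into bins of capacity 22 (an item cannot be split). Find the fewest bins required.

8

Total = 19 + 19 + 19 + 19 + 19 + 17 + 15 + 13 + 9 + 4 + 3 + 3 = 159.
Lower bound: ⌈159/22⌉ = 8 bins.
A packing using 8 bins:
  bin 1: 19 + 3 = 22
  bin 2: 19 + 3 = 22
  bin 3: 19 = 19
  bin 4: 19 = 19
  bin 5: 19 = 19
  bin 6: 17 + 4 = 21
  bin 7: 15 = 15
  bin 8: 13 + 9 = 22
This matches the lower bound, so 8 is optimal.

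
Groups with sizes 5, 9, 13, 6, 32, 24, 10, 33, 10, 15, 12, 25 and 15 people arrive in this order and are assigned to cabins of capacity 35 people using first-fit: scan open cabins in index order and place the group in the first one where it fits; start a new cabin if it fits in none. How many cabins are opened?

7

  5 → cabin 1 (new)  [load 5/35]
  9 → cabin 1  [load 14/35]
  13 → cabin 1  [load 27/35]
  6 → cabin 1  [load 33/35]
  32 → cabin 2 (new)  [load 32/35]
  24 → cabin 3 (new)  [load 24/35]
  10 → cabin 3  [load 34/35]
  33 → cabin 4 (new)  [load 33/35]
  10 → cabin 5 (new)  [load 10/35]
  15 → cabin 5  [load 25/35]
  12 → cabin 6 (new)  [load 12/35]
  25 → cabin 7 (new)  [load 25/35]
  15 → cabin 6  [load 27/35]
7 cabins opened.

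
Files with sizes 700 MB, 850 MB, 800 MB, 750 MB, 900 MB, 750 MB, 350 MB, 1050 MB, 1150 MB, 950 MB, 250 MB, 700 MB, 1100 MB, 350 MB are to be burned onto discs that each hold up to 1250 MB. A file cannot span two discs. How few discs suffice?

Total = 1150 + 1100 + 1050 + 950 + 900 + 850 + 800 + 750 + 750 + 700 + 700 + 350 + 350 + 250 = 10650 MB.
Lower bound: ⌈10650/1250⌉ = 9 discs.
Also, 11 files each exceed 625 MB, and no two of those can share a disc, so at least 11 discs are needed.
A packing using 11 discs:
  disc 1: 1150 = 1150
  disc 2: 1100 = 1100
  disc 3: 1050 = 1050
  disc 4: 950 + 250 = 1200
  disc 5: 900 + 350 = 1250
  disc 6: 850 + 350 = 1200
  disc 7: 800 = 800
  disc 8: 750 = 750
  disc 9: 750 = 750
  disc 10: 700 = 700
  disc 11: 700 = 700
This matches the lower bound, so 11 is optimal.

11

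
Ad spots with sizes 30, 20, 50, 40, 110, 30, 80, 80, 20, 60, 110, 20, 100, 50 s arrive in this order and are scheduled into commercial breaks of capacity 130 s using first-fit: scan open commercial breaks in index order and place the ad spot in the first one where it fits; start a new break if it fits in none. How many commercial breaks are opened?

  30 → break 1 (new)  [load 30/130]
  20 → break 1  [load 50/130]
  50 → break 1  [load 100/130]
  40 → break 2 (new)  [load 40/130]
  110 → break 3 (new)  [load 110/130]
  30 → break 1  [load 130/130]
  80 → break 2  [load 120/130]
  80 → break 4 (new)  [load 80/130]
  20 → break 3  [load 130/130]
  60 → break 5 (new)  [load 60/130]
  110 → break 6 (new)  [load 110/130]
  20 → break 4  [load 100/130]
  100 → break 7 (new)  [load 100/130]
  50 → break 5  [load 110/130]
7 commercial breaks opened.

7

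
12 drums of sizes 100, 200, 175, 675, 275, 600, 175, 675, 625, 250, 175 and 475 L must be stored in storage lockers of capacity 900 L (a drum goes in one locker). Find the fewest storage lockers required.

5

Total = 675 + 675 + 625 + 600 + 475 + 275 + 250 + 200 + 175 + 175 + 175 + 100 = 4400 L.
Lower bound: ⌈4400/900⌉ = 5 storage lockers.
A packing using 5 storage lockers:
  locker 1: 675 + 200 = 875
  locker 2: 675 + 175 = 850
  locker 3: 625 + 275 = 900
  locker 4: 600 + 175 + 100 = 875
  locker 5: 475 + 250 + 175 = 900
This matches the lower bound, so 5 is optimal.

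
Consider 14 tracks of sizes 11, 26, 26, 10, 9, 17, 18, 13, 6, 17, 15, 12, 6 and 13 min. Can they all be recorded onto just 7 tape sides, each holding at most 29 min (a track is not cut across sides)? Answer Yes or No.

No

Total = 199 min; ⌈199/29⌉ = 7.
The bound of 7 does not rule out 7, but exhaustive search shows no assignment into 7 tape sides of capacity 29 min exists — the minimum is 8.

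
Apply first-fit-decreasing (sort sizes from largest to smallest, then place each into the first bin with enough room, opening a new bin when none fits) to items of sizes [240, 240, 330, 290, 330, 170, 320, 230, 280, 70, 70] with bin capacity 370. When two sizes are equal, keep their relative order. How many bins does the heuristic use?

9

Sorted descending: 330, 330, 320, 290, 280, 240, 240, 230, 170, 70, 70.
  330 → bin 1 (new)  [load 330/370]
  330 → bin 2 (new)  [load 330/370]
  320 → bin 3 (new)  [load 320/370]
  290 → bin 4 (new)  [load 290/370]
  280 → bin 5 (new)  [load 280/370]
  240 → bin 6 (new)  [load 240/370]
  240 → bin 7 (new)  [load 240/370]
  230 → bin 8 (new)  [load 230/370]
  170 → bin 9 (new)  [load 170/370]
  70 → bin 4  [load 360/370]
  70 → bin 5  [load 350/370]
9 bins opened.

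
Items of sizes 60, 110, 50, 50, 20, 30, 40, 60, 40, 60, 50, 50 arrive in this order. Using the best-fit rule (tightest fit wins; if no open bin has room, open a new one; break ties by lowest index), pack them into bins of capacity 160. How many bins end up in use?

  60 → bin 1 (new)  [load 60/160]
  110 → bin 2 (new)  [load 110/160]
  50 → bin 2  [load 160/160]
  50 → bin 1  [load 110/160]
  20 → bin 1  [load 130/160]
  30 → bin 1  [load 160/160]
  40 → bin 3 (new)  [load 40/160]
  60 → bin 3  [load 100/160]
  40 → bin 3  [load 140/160]
  60 → bin 4 (new)  [load 60/160]
  50 → bin 4  [load 110/160]
  50 → bin 4  [load 160/160]
4 bins opened.

4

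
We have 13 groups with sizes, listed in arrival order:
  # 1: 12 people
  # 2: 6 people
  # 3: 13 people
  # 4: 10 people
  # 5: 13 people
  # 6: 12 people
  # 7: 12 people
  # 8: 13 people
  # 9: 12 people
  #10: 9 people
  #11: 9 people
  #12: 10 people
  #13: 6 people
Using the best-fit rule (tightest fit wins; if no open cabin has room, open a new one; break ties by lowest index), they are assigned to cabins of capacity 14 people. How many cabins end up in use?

12

  12 → cabin 1 (new)  [load 12/14]
  6 → cabin 2 (new)  [load 6/14]
  13 → cabin 3 (new)  [load 13/14]
  10 → cabin 4 (new)  [load 10/14]
  13 → cabin 5 (new)  [load 13/14]
  12 → cabin 6 (new)  [load 12/14]
  12 → cabin 7 (new)  [load 12/14]
  13 → cabin 8 (new)  [load 13/14]
  12 → cabin 9 (new)  [load 12/14]
  9 → cabin 10 (new)  [load 9/14]
  9 → cabin 11 (new)  [load 9/14]
  10 → cabin 12 (new)  [load 10/14]
  6 → cabin 2  [load 12/14]
12 cabins opened.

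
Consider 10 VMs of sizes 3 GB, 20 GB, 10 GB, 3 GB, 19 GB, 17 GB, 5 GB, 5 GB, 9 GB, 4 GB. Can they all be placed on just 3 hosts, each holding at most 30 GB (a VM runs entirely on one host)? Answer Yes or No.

No

Total = 95 GB; ⌈95/30⌉ = 4.
At least 4 hosts are required, but only 3 are allowed.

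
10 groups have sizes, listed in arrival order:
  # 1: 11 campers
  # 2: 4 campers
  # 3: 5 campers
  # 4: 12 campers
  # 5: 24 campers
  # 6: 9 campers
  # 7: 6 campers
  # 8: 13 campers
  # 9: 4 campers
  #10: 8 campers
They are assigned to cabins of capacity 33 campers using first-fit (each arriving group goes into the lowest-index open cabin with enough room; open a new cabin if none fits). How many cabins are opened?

  11 → cabin 1 (new)  [load 11/33]
  4 → cabin 1  [load 15/33]
  5 → cabin 1  [load 20/33]
  12 → cabin 1  [load 32/33]
  24 → cabin 2 (new)  [load 24/33]
  9 → cabin 2  [load 33/33]
  6 → cabin 3 (new)  [load 6/33]
  13 → cabin 3  [load 19/33]
  4 → cabin 3  [load 23/33]
  8 → cabin 3  [load 31/33]
3 cabins opened.

3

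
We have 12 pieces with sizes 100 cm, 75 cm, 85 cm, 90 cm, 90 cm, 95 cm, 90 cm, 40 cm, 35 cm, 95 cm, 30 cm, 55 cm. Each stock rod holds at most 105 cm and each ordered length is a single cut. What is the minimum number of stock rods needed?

Total = 100 + 95 + 95 + 90 + 90 + 90 + 85 + 75 + 55 + 40 + 35 + 30 = 880 cm.
Lower bound: ⌈880/105⌉ = 9 stock rods.
A packing using 10 stock rods:
  stock rod 1: 100 = 100
  stock rod 2: 95 = 95
  stock rod 3: 95 = 95
  stock rod 4: 90 = 90
  stock rod 5: 90 = 90
  stock rod 6: 90 = 90
  stock rod 7: 85 = 85
  stock rod 8: 75 + 30 = 105
  stock rod 9: 55 + 40 = 95
  stock rod 10: 35 = 35
No arrangement into 9 stock rods stays within capacity, so 10 is optimal.

10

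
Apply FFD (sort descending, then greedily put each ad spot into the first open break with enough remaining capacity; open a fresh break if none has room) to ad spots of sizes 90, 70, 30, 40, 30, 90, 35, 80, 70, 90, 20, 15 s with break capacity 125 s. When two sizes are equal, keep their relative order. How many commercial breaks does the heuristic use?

Sorted descending: 90, 90, 90, 80, 70, 70, 40, 35, 30, 30, 20, 15.
  90 → break 1 (new)  [load 90/125]
  90 → break 2 (new)  [load 90/125]
  90 → break 3 (new)  [load 90/125]
  80 → break 4 (new)  [load 80/125]
  70 → break 5 (new)  [load 70/125]
  70 → break 6 (new)  [load 70/125]
  40 → break 4  [load 120/125]
  35 → break 1  [load 125/125]
  30 → break 2  [load 120/125]
  30 → break 3  [load 120/125]
  20 → break 5  [load 90/125]
  15 → break 5  [load 105/125]
6 commercial breaks opened.

6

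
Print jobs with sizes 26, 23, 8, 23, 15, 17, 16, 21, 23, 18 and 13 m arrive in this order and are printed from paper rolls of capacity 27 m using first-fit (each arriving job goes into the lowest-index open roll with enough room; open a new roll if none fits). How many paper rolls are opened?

  26 → roll 1 (new)  [load 26/27]
  23 → roll 2 (new)  [load 23/27]
  8 → roll 3 (new)  [load 8/27]
  23 → roll 4 (new)  [load 23/27]
  15 → roll 3  [load 23/27]
  17 → roll 5 (new)  [load 17/27]
  16 → roll 6 (new)  [load 16/27]
  21 → roll 7 (new)  [load 21/27]
  23 → roll 8 (new)  [load 23/27]
  18 → roll 9 (new)  [load 18/27]
  13 → roll 10 (new)  [load 13/27]
10 paper rolls opened.

10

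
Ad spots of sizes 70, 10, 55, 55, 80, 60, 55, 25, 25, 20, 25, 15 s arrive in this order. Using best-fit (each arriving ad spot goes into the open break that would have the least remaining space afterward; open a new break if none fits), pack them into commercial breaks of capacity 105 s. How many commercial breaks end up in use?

6

  70 → break 1 (new)  [load 70/105]
  10 → break 1  [load 80/105]
  55 → break 2 (new)  [load 55/105]
  55 → break 3 (new)  [load 55/105]
  80 → break 4 (new)  [load 80/105]
  60 → break 5 (new)  [load 60/105]
  55 → break 6 (new)  [load 55/105]
  25 → break 1  [load 105/105]
  25 → break 4  [load 105/105]
  20 → break 5  [load 80/105]
  25 → break 5  [load 105/105]
  15 → break 2  [load 70/105]
6 commercial breaks opened.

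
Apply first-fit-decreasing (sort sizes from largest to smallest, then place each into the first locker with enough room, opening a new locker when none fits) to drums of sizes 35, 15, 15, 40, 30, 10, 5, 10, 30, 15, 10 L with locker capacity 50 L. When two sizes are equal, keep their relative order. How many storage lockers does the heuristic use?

Sorted descending: 40, 35, 30, 30, 15, 15, 15, 10, 10, 10, 5.
  40 → locker 1 (new)  [load 40/50]
  35 → locker 2 (new)  [load 35/50]
  30 → locker 3 (new)  [load 30/50]
  30 → locker 4 (new)  [load 30/50]
  15 → locker 2  [load 50/50]
  15 → locker 3  [load 45/50]
  15 → locker 4  [load 45/50]
  10 → locker 1  [load 50/50]
  10 → locker 5 (new)  [load 10/50]
  10 → locker 5  [load 20/50]
  5 → locker 3  [load 50/50]
5 storage lockers opened.

5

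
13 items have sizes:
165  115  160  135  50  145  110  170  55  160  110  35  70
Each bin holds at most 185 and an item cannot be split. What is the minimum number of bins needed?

9

Total = 170 + 165 + 160 + 160 + 145 + 135 + 115 + 110 + 110 + 70 + 55 + 50 + 35 = 1480.
Lower bound: ⌈1480/185⌉ = 8 bins.
Also, 9 items each exceed 185/2, and no two of those can share a bin, so at least 9 bins are needed.
A packing using 9 bins:
  bin 1: 170 = 170
  bin 2: 165 = 165
  bin 3: 160 = 160
  bin 4: 160 = 160
  bin 5: 145 + 35 = 180
  bin 6: 135 + 50 = 185
  bin 7: 115 + 70 = 185
  bin 8: 110 + 55 = 165
  bin 9: 110 = 110
This matches the lower bound, so 9 is optimal.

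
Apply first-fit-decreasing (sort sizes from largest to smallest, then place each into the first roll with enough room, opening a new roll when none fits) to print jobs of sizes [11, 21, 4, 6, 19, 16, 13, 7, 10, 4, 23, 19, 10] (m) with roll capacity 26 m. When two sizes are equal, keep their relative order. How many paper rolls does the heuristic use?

7

Sorted descending: 23, 21, 19, 19, 16, 13, 11, 10, 10, 7, 6, 4, 4.
  23 → roll 1 (new)  [load 23/26]
  21 → roll 2 (new)  [load 21/26]
  19 → roll 3 (new)  [load 19/26]
  19 → roll 4 (new)  [load 19/26]
  16 → roll 5 (new)  [load 16/26]
  13 → roll 6 (new)  [load 13/26]
  11 → roll 6  [load 24/26]
  10 → roll 5  [load 26/26]
  10 → roll 7 (new)  [load 10/26]
  7 → roll 3  [load 26/26]
  6 → roll 4  [load 25/26]
  4 → roll 2  [load 25/26]
  4 → roll 7  [load 14/26]
7 paper rolls opened.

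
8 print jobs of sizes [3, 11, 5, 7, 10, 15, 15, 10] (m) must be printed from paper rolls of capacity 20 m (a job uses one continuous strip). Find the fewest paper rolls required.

Total = 15 + 15 + 11 + 10 + 10 + 7 + 5 + 3 = 76 m.
Lower bound: ⌈76/20⌉ = 4 paper rolls.
A packing using 4 paper rolls:
  roll 1: 15 + 5 = 20
  roll 2: 15 + 3 = 18
  roll 3: 11 + 7 = 18
  roll 4: 10 + 10 = 20
This matches the lower bound, so 4 is optimal.

4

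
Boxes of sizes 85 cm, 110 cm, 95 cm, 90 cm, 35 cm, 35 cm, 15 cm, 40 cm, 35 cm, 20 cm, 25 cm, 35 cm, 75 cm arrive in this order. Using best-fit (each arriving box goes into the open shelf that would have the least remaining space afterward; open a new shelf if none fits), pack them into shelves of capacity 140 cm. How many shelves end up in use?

  85 → shelf 1 (new)  [load 85/140]
  110 → shelf 2 (new)  [load 110/140]
  95 → shelf 3 (new)  [load 95/140]
  90 → shelf 4 (new)  [load 90/140]
  35 → shelf 3  [load 130/140]
  35 → shelf 4  [load 125/140]
  15 → shelf 4  [load 140/140]
  40 → shelf 1  [load 125/140]
  35 → shelf 5 (new)  [load 35/140]
  20 → shelf 2  [load 130/140]
  25 → shelf 5  [load 60/140]
  35 → shelf 5  [load 95/140]
  75 → shelf 6 (new)  [load 75/140]
6 shelves opened.

6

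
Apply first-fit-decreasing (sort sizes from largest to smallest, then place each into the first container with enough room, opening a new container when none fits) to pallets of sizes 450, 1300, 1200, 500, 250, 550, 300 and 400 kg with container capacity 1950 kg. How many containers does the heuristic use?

3

Sorted descending: 1300, 1200, 550, 500, 450, 400, 300, 250.
  1300 → container 1 (new)  [load 1300/1950]
  1200 → container 2 (new)  [load 1200/1950]
  550 → container 1  [load 1850/1950]
  500 → container 2  [load 1700/1950]
  450 → container 3 (new)  [load 450/1950]
  400 → container 3  [load 850/1950]
  300 → container 3  [load 1150/1950]
  250 → container 2  [load 1950/1950]
3 containers opened.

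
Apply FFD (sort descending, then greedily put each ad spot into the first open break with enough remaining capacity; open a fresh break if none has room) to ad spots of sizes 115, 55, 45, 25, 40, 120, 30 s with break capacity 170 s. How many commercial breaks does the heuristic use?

Sorted descending: 120, 115, 55, 45, 40, 30, 25.
  120 → break 1 (new)  [load 120/170]
  115 → break 2 (new)  [load 115/170]
  55 → break 2  [load 170/170]
  45 → break 1  [load 165/170]
  40 → break 3 (new)  [load 40/170]
  30 → break 3  [load 70/170]
  25 → break 3  [load 95/170]
3 commercial breaks opened.

3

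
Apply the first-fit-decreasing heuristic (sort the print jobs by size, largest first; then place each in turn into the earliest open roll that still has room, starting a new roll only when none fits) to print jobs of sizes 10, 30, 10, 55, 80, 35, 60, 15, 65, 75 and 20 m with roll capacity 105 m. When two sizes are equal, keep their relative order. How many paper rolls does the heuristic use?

5

Sorted descending: 80, 75, 65, 60, 55, 35, 30, 20, 15, 10, 10.
  80 → roll 1 (new)  [load 80/105]
  75 → roll 2 (new)  [load 75/105]
  65 → roll 3 (new)  [load 65/105]
  60 → roll 4 (new)  [load 60/105]
  55 → roll 5 (new)  [load 55/105]
  35 → roll 3  [load 100/105]
  30 → roll 2  [load 105/105]
  20 → roll 1  [load 100/105]
  15 → roll 4  [load 75/105]
  10 → roll 4  [load 85/105]
  10 → roll 4  [load 95/105]
5 paper rolls opened.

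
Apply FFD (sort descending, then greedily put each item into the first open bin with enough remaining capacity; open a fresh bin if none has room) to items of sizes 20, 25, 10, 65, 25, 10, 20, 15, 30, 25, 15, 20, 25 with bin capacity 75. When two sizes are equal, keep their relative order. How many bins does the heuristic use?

5

Sorted descending: 65, 30, 25, 25, 25, 25, 20, 20, 20, 15, 15, 10, 10.
  65 → bin 1 (new)  [load 65/75]
  30 → bin 2 (new)  [load 30/75]
  25 → bin 2  [load 55/75]
  25 → bin 3 (new)  [load 25/75]
  25 → bin 3  [load 50/75]
  25 → bin 3  [load 75/75]
  20 → bin 2  [load 75/75]
  20 → bin 4 (new)  [load 20/75]
  20 → bin 4  [load 40/75]
  15 → bin 4  [load 55/75]
  15 → bin 4  [load 70/75]
  10 → bin 1  [load 75/75]
  10 → bin 5 (new)  [load 10/75]
5 bins opened.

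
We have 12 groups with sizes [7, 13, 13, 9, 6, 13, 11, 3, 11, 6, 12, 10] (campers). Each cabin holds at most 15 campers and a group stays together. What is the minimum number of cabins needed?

Total = 13 + 13 + 13 + 12 + 11 + 11 + 10 + 9 + 7 + 6 + 6 + 3 = 114 campers.
Lower bound: ⌈114/15⌉ = 8 cabins.
A packing using 9 cabins:
  cabin 1: 13 = 13
  cabin 2: 13 = 13
  cabin 3: 13 = 13
  cabin 4: 12 + 3 = 15
  cabin 5: 11 = 11
  cabin 6: 11 = 11
  cabin 7: 10 = 10
  cabin 8: 9 + 6 = 15
  cabin 9: 7 + 6 = 13
No arrangement into 8 cabins stays within capacity, so 9 is optimal.

9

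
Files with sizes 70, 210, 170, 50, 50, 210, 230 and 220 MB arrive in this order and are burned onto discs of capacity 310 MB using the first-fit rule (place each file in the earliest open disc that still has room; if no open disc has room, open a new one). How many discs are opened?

  70 → disc 1 (new)  [load 70/310]
  210 → disc 1  [load 280/310]
  170 → disc 2 (new)  [load 170/310]
  50 → disc 2  [load 220/310]
  50 → disc 2  [load 270/310]
  210 → disc 3 (new)  [load 210/310]
  230 → disc 4 (new)  [load 230/310]
  220 → disc 5 (new)  [load 220/310]
5 discs opened.

5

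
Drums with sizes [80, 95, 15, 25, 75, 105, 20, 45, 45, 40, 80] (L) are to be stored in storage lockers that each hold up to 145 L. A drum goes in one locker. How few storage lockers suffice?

5

Total = 105 + 95 + 80 + 80 + 75 + 45 + 45 + 40 + 25 + 20 + 15 = 625 L.
Lower bound: ⌈625/145⌉ = 5 storage lockers.
A packing using 5 storage lockers:
  locker 1: 105 + 40 = 145
  locker 2: 95 + 45 = 140
  locker 3: 80 + 45 + 20 = 145
  locker 4: 80 + 25 + 15 = 120
  locker 5: 75 = 75
This matches the lower bound, so 5 is optimal.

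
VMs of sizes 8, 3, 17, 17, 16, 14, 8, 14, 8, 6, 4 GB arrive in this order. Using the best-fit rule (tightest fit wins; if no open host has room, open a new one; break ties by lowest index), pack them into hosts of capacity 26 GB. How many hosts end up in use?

5

  8 → host 1 (new)  [load 8/26]
  3 → host 1  [load 11/26]
  17 → host 2 (new)  [load 17/26]
  17 → host 3 (new)  [load 17/26]
  16 → host 4 (new)  [load 16/26]
  14 → host 1  [load 25/26]
  8 → host 2  [load 25/26]
  14 → host 5 (new)  [load 14/26]
  8 → host 3  [load 25/26]
  6 → host 4  [load 22/26]
  4 → host 4  [load 26/26]
5 hosts opened.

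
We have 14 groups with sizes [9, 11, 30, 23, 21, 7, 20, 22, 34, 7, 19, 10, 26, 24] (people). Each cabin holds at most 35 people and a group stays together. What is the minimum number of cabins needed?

9

Total = 34 + 30 + 26 + 24 + 23 + 22 + 21 + 20 + 19 + 11 + 10 + 9 + 7 + 7 = 263 people.
Lower bound: ⌈263/35⌉ = 8 cabins.
Also, 9 groups each exceed 35/2 people, and no two of those can share a cabin, so at least 9 cabins are needed.
A packing using 9 cabins:
  cabin 1: 34 = 34
  cabin 2: 30 = 30
  cabin 3: 26 + 9 = 35
  cabin 4: 24 + 11 = 35
  cabin 5: 23 + 10 = 33
  cabin 6: 22 + 7 = 29
  cabin 7: 21 + 7 = 28
  cabin 8: 20 = 20
  cabin 9: 19 = 19
This matches the lower bound, so 9 is optimal.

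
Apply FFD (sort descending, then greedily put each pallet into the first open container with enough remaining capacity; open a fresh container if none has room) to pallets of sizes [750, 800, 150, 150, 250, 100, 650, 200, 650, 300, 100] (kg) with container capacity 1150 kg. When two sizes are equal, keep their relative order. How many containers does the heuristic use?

Sorted descending: 800, 750, 650, 650, 300, 250, 200, 150, 150, 100, 100.
  800 → container 1 (new)  [load 800/1150]
  750 → container 2 (new)  [load 750/1150]
  650 → container 3 (new)  [load 650/1150]
  650 → container 4 (new)  [load 650/1150]
  300 → container 1  [load 1100/1150]
  250 → container 2  [load 1000/1150]
  200 → container 3  [load 850/1150]
  150 → container 2  [load 1150/1150]
  150 → container 3  [load 1000/1150]
  100 → container 3  [load 1100/1150]
  100 → container 4  [load 750/1150]
4 containers opened.

4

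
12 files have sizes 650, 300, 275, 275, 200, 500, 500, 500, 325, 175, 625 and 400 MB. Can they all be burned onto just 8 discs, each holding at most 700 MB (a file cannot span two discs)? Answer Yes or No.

Yes

A valid assignment using 8 discs:
  disc 1: 650 = 650
  disc 2: 625 = 625
  disc 3: 500 + 200 = 700
  disc 4: 500 + 175 = 675
  disc 5: 500 = 500
  disc 6: 400 + 300 = 700
  disc 7: 325 + 275 = 600
  disc 8: 275 = 275
Every load is within 700 MB, so 8 discs suffice.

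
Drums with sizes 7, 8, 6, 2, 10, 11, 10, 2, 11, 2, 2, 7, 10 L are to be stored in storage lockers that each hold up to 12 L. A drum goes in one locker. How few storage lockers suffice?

9

Total = 11 + 11 + 10 + 10 + 10 + 8 + 7 + 7 + 6 + 2 + 2 + 2 + 2 = 88 L.
Lower bound: ⌈88/12⌉ = 8 storage lockers.
A packing using 9 storage lockers:
  locker 1: 11 = 11
  locker 2: 11 = 11
  locker 3: 10 + 2 = 12
  locker 4: 10 + 2 = 12
  locker 5: 10 + 2 = 12
  locker 6: 8 + 2 = 10
  locker 7: 7 = 7
  locker 8: 7 = 7
  locker 9: 6 = 6
No arrangement into 8 storage lockers stays within capacity, so 9 is optimal.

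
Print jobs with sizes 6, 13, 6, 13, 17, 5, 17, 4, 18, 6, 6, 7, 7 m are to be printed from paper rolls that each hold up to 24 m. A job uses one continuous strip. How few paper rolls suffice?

6

Total = 18 + 17 + 17 + 13 + 13 + 7 + 7 + 6 + 6 + 6 + 6 + 5 + 4 = 125 m.
Lower bound: ⌈125/24⌉ = 6 paper rolls.
A packing using 6 paper rolls:
  roll 1: 18 + 6 = 24
  roll 2: 17 + 7 = 24
  roll 3: 17 + 7 = 24
  roll 4: 13 + 6 + 5 = 24
  roll 5: 13 + 6 + 4 = 23
  roll 6: 6 = 6
This matches the lower bound, so 6 is optimal.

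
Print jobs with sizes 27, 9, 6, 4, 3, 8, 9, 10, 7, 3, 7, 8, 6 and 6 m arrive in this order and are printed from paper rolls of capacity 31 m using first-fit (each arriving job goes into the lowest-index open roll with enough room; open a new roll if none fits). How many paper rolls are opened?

4

  27 → roll 1 (new)  [load 27/31]
  9 → roll 2 (new)  [load 9/31]
  6 → roll 2  [load 15/31]
  4 → roll 1  [load 31/31]
  3 → roll 2  [load 18/31]
  8 → roll 2  [load 26/31]
  9 → roll 3 (new)  [load 9/31]
  10 → roll 3  [load 19/31]
  7 → roll 3  [load 26/31]
  3 → roll 2  [load 29/31]
  7 → roll 4 (new)  [load 7/31]
  8 → roll 4  [load 15/31]
  6 → roll 4  [load 21/31]
  6 → roll 4  [load 27/31]
4 paper rolls opened.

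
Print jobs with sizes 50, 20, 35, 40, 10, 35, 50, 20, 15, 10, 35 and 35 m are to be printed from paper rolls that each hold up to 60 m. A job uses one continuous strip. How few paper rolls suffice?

Total = 50 + 50 + 40 + 35 + 35 + 35 + 35 + 20 + 20 + 15 + 10 + 10 = 355 m.
Lower bound: ⌈355/60⌉ = 6 paper rolls.
Also, 7 print jobs each exceed 30 m, and no two of those can share a roll, so at least 7 paper rolls are needed.
A packing using 7 paper rolls:
  roll 1: 50 + 10 = 60
  roll 2: 50 + 10 = 60
  roll 3: 40 + 20 = 60
  roll 4: 35 + 20 = 55
  roll 5: 35 + 15 = 50
  roll 6: 35 = 35
  roll 7: 35 = 35
This matches the lower bound, so 7 is optimal.

7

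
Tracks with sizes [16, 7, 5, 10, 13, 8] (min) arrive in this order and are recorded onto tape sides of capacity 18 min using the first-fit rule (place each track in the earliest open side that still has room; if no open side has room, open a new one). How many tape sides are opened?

  16 → side 1 (new)  [load 16/18]
  7 → side 2 (new)  [load 7/18]
  5 → side 2  [load 12/18]
  10 → side 3 (new)  [load 10/18]
  13 → side 4 (new)  [load 13/18]
  8 → side 3  [load 18/18]
4 tape sides opened.

4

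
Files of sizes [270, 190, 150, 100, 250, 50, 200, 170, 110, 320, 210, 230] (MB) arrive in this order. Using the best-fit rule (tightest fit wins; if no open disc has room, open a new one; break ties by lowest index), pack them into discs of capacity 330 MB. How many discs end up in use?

8

  270 → disc 1 (new)  [load 270/330]
  190 → disc 2 (new)  [load 190/330]
  150 → disc 3 (new)  [load 150/330]
  100 → disc 2  [load 290/330]
  250 → disc 4 (new)  [load 250/330]
  50 → disc 1  [load 320/330]
  200 → disc 5 (new)  [load 200/330]
  170 → disc 3  [load 320/330]
  110 → disc 5  [load 310/330]
  320 → disc 6 (new)  [load 320/330]
  210 → disc 7 (new)  [load 210/330]
  230 → disc 8 (new)  [load 230/330]
8 discs opened.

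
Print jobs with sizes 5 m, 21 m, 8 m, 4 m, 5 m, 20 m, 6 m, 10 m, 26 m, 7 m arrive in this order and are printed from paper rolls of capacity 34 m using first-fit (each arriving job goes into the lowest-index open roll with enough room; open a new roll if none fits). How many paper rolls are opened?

  5 → roll 1 (new)  [load 5/34]
  21 → roll 1  [load 26/34]
  8 → roll 1  [load 34/34]
  4 → roll 2 (new)  [load 4/34]
  5 → roll 2  [load 9/34]
  20 → roll 2  [load 29/34]
  6 → roll 3 (new)  [load 6/34]
  10 → roll 3  [load 16/34]
  26 → roll 4 (new)  [load 26/34]
  7 → roll 3  [load 23/34]
4 paper rolls opened.

4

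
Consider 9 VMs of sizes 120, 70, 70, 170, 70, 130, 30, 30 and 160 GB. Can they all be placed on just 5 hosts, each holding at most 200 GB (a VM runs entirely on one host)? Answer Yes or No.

A valid assignment using 5 hosts:
  host 1: 170 + 30 = 200
  host 2: 160 + 30 = 190
  host 3: 130 + 70 = 200
  host 4: 120 + 70 = 190
  host 5: 70 = 70
Every load is within 200 GB, so 5 hosts suffice.

Yes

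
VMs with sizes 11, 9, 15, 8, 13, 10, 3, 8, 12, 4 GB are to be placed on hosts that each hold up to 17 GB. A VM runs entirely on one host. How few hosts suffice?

Total = 15 + 13 + 12 + 11 + 10 + 9 + 8 + 8 + 4 + 3 = 93 GB.
Lower bound: ⌈93/17⌉ = 6 hosts.
A packing using 7 hosts:
  host 1: 15 = 15
  host 2: 13 + 4 = 17
  host 3: 12 + 3 = 15
  host 4: 11 = 11
  host 5: 10 = 10
  host 6: 9 + 8 = 17
  host 7: 8 = 8
No arrangement into 6 hosts stays within capacity, so 7 is optimal.

7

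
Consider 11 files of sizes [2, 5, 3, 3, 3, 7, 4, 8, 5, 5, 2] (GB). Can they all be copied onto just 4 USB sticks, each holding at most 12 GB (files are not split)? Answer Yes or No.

A valid assignment using 4 USB sticks:
  USB stick 1: 8 + 4 = 12
  USB stick 2: 7 + 5 = 12
  USB stick 3: 5 + 5 + 2 = 12
  USB stick 4: 3 + 3 + 3 + 2 = 11
Every load is within 12 GB, so 4 USB sticks suffice.

Yes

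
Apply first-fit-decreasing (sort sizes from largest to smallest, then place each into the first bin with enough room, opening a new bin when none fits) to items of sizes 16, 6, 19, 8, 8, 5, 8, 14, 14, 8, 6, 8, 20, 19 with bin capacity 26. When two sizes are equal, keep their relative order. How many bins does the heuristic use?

7

Sorted descending: 20, 19, 19, 16, 14, 14, 8, 8, 8, 8, 8, 6, 6, 5.
  20 → bin 1 (new)  [load 20/26]
  19 → bin 2 (new)  [load 19/26]
  19 → bin 3 (new)  [load 19/26]
  16 → bin 4 (new)  [load 16/26]
  14 → bin 5 (new)  [load 14/26]
  14 → bin 6 (new)  [load 14/26]
  8 → bin 4  [load 24/26]
  8 → bin 5  [load 22/26]
  8 → bin 6  [load 22/26]
  8 → bin 7 (new)  [load 8/26]
  8 → bin 7  [load 16/26]
  6 → bin 1  [load 26/26]
  6 → bin 2  [load 25/26]
  5 → bin 3  [load 24/26]
7 bins opened.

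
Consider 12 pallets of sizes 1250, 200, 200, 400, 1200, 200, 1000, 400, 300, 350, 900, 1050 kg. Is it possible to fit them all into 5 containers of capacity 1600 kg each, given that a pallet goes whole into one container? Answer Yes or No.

A valid assignment using 5 containers:
  container 1: 1250 + 350 = 1600
  container 2: 1200 + 400 = 1600
  container 3: 1050 + 400 = 1450
  container 4: 1000 + 300 + 200 = 1500
  container 5: 900 + 200 + 200 = 1300
Every load is within 1600 kg, so 5 containers suffice.

Yes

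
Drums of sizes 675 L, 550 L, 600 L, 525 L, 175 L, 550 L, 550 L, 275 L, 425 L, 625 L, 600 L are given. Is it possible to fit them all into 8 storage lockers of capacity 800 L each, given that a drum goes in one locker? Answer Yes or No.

Total = 5550 L; ⌈5550/800⌉ = 7.
9 drums each exceed half the capacity and cannot share a locker, forcing at least 9 storage lockers.
At least 9 storage lockers are required, but only 8 are allowed.

No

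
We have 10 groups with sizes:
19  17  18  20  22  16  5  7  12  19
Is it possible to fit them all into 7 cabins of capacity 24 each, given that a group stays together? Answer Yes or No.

Total = 155; ⌈155/24⌉ = 7.
The bound of 7 does not rule out 7, but exhaustive search shows no assignment into 7 cabins of capacity 24 exists — the minimum is 8.

No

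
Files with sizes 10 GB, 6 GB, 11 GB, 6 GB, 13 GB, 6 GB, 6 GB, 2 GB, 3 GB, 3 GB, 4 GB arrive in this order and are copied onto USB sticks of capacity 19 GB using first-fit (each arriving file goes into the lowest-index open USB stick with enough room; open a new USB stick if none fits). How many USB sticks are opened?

4

  10 → USB stick 1 (new)  [load 10/19]
  6 → USB stick 1  [load 16/19]
  11 → USB stick 2 (new)  [load 11/19]
  6 → USB stick 2  [load 17/19]
  13 → USB stick 3 (new)  [load 13/19]
  6 → USB stick 3  [load 19/19]
  6 → USB stick 4 (new)  [load 6/19]
  2 → USB stick 1  [load 18/19]
  3 → USB stick 4  [load 9/19]
  3 → USB stick 4  [load 12/19]
  4 → USB stick 4  [load 16/19]
4 USB sticks opened.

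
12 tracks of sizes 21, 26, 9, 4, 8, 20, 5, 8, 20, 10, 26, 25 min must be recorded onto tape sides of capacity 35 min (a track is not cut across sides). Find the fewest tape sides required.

Total = 26 + 26 + 25 + 21 + 20 + 20 + 10 + 9 + 8 + 8 + 5 + 4 = 182 min.
Lower bound: ⌈182/35⌉ = 6 tape sides.
A packing using 6 tape sides:
  side 1: 26 + 9 = 35
  side 2: 26 + 8 = 34
  side 3: 25 + 10 = 35
  side 4: 21 + 8 + 5 = 34
  side 5: 20 + 4 = 24
  side 6: 20 = 20
This matches the lower bound, so 6 is optimal.

6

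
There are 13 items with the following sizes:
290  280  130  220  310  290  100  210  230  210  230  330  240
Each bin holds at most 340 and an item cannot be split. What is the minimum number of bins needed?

11

Total = 330 + 310 + 290 + 290 + 280 + 240 + 230 + 230 + 220 + 210 + 210 + 130 + 100 = 3070.
Lower bound: ⌈3070/340⌉ = 10 bins.
Also, 11 items each exceed 170, and no two of those can share a bin, so at least 11 bins are needed.
A packing using 11 bins:
  bin 1: 330 = 330
  bin 2: 310 = 310
  bin 3: 290 = 290
  bin 4: 290 = 290
  bin 5: 280 = 280
  bin 6: 240 + 100 = 340
  bin 7: 230 = 230
  bin 8: 230 = 230
  bin 9: 220 = 220
  bin 10: 210 + 130 = 340
  bin 11: 210 = 210
This matches the lower bound, so 11 is optimal.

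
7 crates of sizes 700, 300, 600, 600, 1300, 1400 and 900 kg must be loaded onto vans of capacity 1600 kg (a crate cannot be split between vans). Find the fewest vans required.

Total = 1400 + 1300 + 900 + 700 + 600 + 600 + 300 = 5800 kg.
Lower bound: ⌈5800/1600⌉ = 4 vans.
A packing using 4 vans:
  van 1: 1400 = 1400
  van 2: 1300 + 300 = 1600
  van 3: 900 + 700 = 1600
  van 4: 600 + 600 = 1200
This matches the lower bound, so 4 is optimal.

4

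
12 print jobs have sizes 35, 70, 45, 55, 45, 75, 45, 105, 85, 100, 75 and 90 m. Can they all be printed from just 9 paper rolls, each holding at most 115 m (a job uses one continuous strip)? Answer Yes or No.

Yes

A valid assignment using 9 paper rolls:
  roll 1: 105 = 105
  roll 2: 100 = 100
  roll 3: 90 = 90
  roll 4: 85 = 85
  roll 5: 75 + 35 = 110
  roll 6: 75 = 75
  roll 7: 70 + 45 = 115
  roll 8: 55 + 45 = 100
  roll 9: 45 = 45
Every load is within 115 m, so 9 paper rolls suffice.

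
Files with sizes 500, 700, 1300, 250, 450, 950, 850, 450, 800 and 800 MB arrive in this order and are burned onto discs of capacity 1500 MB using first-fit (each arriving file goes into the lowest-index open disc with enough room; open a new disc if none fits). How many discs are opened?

6

  500 → disc 1 (new)  [load 500/1500]
  700 → disc 1  [load 1200/1500]
  1300 → disc 2 (new)  [load 1300/1500]
  250 → disc 1  [load 1450/1500]
  450 → disc 3 (new)  [load 450/1500]
  950 → disc 3  [load 1400/1500]
  850 → disc 4 (new)  [load 850/1500]
  450 → disc 4  [load 1300/1500]
  800 → disc 5 (new)  [load 800/1500]
  800 → disc 6 (new)  [load 800/1500]
6 discs opened.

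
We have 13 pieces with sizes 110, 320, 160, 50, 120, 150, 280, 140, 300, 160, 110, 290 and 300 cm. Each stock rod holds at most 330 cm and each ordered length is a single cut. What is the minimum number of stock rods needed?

9

Total = 320 + 300 + 300 + 290 + 280 + 160 + 160 + 150 + 140 + 120 + 110 + 110 + 50 = 2490 cm.
Lower bound: ⌈2490/330⌉ = 8 stock rods.
A packing using 9 stock rods:
  stock rod 1: 320 = 320
  stock rod 2: 300 = 300
  stock rod 3: 300 = 300
  stock rod 4: 290 = 290
  stock rod 5: 280 + 50 = 330
  stock rod 6: 160 + 160 = 320
  stock rod 7: 150 + 140 = 290
  stock rod 8: 120 + 110 = 230
  stock rod 9: 110 = 110
No arrangement into 8 stock rods stays within capacity, so 9 is optimal.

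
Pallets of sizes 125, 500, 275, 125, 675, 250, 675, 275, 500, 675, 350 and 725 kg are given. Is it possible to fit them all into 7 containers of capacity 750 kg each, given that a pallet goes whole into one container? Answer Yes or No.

Total = 5150 kg; ⌈5150/750⌉ = 7.
The bound of 7 does not rule out 7, but exhaustive search shows no assignment into 7 containers of capacity 750 kg exists — the minimum is 8.

No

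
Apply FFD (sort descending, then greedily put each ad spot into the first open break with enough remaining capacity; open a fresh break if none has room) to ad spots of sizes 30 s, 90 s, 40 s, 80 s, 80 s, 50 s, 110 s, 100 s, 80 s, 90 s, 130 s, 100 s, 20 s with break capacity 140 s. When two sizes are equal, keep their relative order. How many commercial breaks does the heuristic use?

9

Sorted descending: 130, 110, 100, 100, 90, 90, 80, 80, 80, 50, 40, 30, 20.
  130 → break 1 (new)  [load 130/140]
  110 → break 2 (new)  [load 110/140]
  100 → break 3 (new)  [load 100/140]
  100 → break 4 (new)  [load 100/140]
  90 → break 5 (new)  [load 90/140]
  90 → break 6 (new)  [load 90/140]
  80 → break 7 (new)  [load 80/140]
  80 → break 8 (new)  [load 80/140]
  80 → break 9 (new)  [load 80/140]
  50 → break 5  [load 140/140]
  40 → break 3  [load 140/140]
  30 → break 2  [load 140/140]
  20 → break 4  [load 120/140]
9 commercial breaks opened.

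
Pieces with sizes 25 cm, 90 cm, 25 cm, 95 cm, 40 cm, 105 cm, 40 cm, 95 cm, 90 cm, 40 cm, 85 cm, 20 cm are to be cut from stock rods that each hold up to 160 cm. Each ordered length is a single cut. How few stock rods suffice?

Total = 105 + 95 + 95 + 90 + 90 + 85 + 40 + 40 + 40 + 25 + 25 + 20 = 750 cm.
Lower bound: ⌈750/160⌉ = 5 stock rods.
Also, 6 pieces each exceed 80 cm, and no two of those can share a stock rod, so at least 6 stock rods are needed.
A packing using 6 stock rods:
  stock rod 1: 105 + 40 = 145
  stock rod 2: 95 + 40 + 25 = 160
  stock rod 3: 95 + 40 + 25 = 160
  stock rod 4: 90 + 20 = 110
  stock rod 5: 90 = 90
  stock rod 6: 85 = 85
This matches the lower bound, so 6 is optimal.

6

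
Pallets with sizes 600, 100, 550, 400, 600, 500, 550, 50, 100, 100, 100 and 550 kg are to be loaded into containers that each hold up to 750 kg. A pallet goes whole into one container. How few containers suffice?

7

Total = 600 + 600 + 550 + 550 + 550 + 500 + 400 + 100 + 100 + 100 + 100 + 50 = 4200 kg.
Lower bound: ⌈4200/750⌉ = 6 containers.
Also, 7 pallets each exceed 375 kg, and no two of those can share a container, so at least 7 containers are needed.
A packing using 7 containers:
  container 1: 600 + 100 + 50 = 750
  container 2: 600 + 100 = 700
  container 3: 550 + 100 + 100 = 750
  container 4: 550 = 550
  container 5: 550 = 550
  container 6: 500 = 500
  container 7: 400 = 400
This matches the lower bound, so 7 is optimal.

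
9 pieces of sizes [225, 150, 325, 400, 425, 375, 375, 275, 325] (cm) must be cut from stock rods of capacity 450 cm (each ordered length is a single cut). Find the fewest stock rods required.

8

Total = 425 + 400 + 375 + 375 + 325 + 325 + 275 + 225 + 150 = 2875 cm.
Lower bound: ⌈2875/450⌉ = 7 stock rods.
A packing using 8 stock rods:
  stock rod 1: 425 = 425
  stock rod 2: 400 = 400
  stock rod 3: 375 = 375
  stock rod 4: 375 = 375
  stock rod 5: 325 = 325
  stock rod 6: 325 = 325
  stock rod 7: 275 + 150 = 425
  stock rod 8: 225 = 225
No arrangement into 7 stock rods stays within capacity, so 8 is optimal.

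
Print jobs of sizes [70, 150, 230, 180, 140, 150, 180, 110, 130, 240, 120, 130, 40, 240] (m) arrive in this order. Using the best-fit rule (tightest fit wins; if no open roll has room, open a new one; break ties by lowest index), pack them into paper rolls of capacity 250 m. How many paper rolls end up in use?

10

  70 → roll 1 (new)  [load 70/250]
  150 → roll 1  [load 220/250]
  230 → roll 2 (new)  [load 230/250]
  180 → roll 3 (new)  [load 180/250]
  140 → roll 4 (new)  [load 140/250]
  150 → roll 5 (new)  [load 150/250]
  180 → roll 6 (new)  [load 180/250]
  110 → roll 4  [load 250/250]
  130 → roll 7 (new)  [load 130/250]
  240 → roll 8 (new)  [load 240/250]
  120 → roll 7  [load 250/250]
  130 → roll 9 (new)  [load 130/250]
  40 → roll 3  [load 220/250]
  240 → roll 10 (new)  [load 240/250]
10 paper rolls opened.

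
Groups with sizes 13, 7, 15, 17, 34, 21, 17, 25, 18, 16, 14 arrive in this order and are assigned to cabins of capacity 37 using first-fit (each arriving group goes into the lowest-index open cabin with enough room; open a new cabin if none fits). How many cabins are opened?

6

  13 → cabin 1 (new)  [load 13/37]
  7 → cabin 1  [load 20/37]
  15 → cabin 1  [load 35/37]
  17 → cabin 2 (new)  [load 17/37]
  34 → cabin 3 (new)  [load 34/37]
  21 → cabin 4 (new)  [load 21/37]
  17 → cabin 2  [load 34/37]
  25 → cabin 5 (new)  [load 25/37]
  18 → cabin 6 (new)  [load 18/37]
  16 → cabin 4  [load 37/37]
  14 → cabin 6  [load 32/37]
6 cabins opened.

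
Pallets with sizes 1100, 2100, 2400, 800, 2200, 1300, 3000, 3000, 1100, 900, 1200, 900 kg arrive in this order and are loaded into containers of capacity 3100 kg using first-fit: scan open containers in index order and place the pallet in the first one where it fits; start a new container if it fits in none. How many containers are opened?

7

  1100 → container 1 (new)  [load 1100/3100]
  2100 → container 2 (new)  [load 2100/3100]
  2400 → container 3 (new)  [load 2400/3100]
  800 → container 1  [load 1900/3100]
  2200 → container 4 (new)  [load 2200/3100]
  1300 → container 5 (new)  [load 1300/3100]
  3000 → container 6 (new)  [load 3000/3100]
  3000 → container 7 (new)  [load 3000/3100]
  1100 → container 1  [load 3000/3100]
  900 → container 2  [load 3000/3100]
  1200 → container 5  [load 2500/3100]
  900 → container 4  [load 3100/3100]
7 containers opened.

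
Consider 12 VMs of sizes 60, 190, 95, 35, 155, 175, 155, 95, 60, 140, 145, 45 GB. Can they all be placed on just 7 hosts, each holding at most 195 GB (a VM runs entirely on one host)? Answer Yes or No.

Total = 1350 GB; ⌈1350/195⌉ = 7.
The bound of 7 does not rule out 7, but exhaustive search shows no assignment into 7 hosts of capacity 195 GB exists — the minimum is 8.

No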